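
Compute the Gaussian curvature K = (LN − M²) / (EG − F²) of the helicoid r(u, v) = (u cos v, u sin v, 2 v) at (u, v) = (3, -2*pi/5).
K = -4/169

Coefficients of the first fundamental form: E = 1, F = 0, G = u^2 + 4.
Coefficients of the second fundamental form: L = 0, M = -2/sqrt(u^2 + 4), N = 0.
Assemble K = (LN − M²)/(EG − F²) = -4/(u^2 + 4)^2. At (u, v) = (3, -2*pi/5): K = -4/169.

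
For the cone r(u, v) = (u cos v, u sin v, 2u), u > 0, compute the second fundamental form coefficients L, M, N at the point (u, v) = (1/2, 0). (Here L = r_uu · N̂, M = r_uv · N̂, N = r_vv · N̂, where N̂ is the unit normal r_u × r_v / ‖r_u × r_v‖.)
L = 0;  M = 0;  N = sqrt(5)/5

Compute the unit normal N̂(u, v) = (-2*sqrt(5)*u*cos(v)/(5*Abs(u)), -2*sqrt(5)*u*sin(v)/(5*Abs(u)), sqrt(5)*u/(5*Abs(u))), and the second partials r_uu, r_uv, r_vv. Take dot products:
  L(u, v) = r_uu · N̂ = 0,
  M(u, v) = r_uv · N̂ = 0,
  N(u, v) = r_vv · N̂ = 2*sqrt(5)*u^2/(5*Abs(u)).
Evaluating at (u, v) = (1/2, 0):
  L = 0, M = 0, N = sqrt(5)/5.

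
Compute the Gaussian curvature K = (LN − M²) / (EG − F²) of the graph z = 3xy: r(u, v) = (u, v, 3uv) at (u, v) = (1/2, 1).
K = -144/2401

Coefficients of the first fundamental form: E = 9*v^2 + 1, F = 9*u*v, G = 9*u^2 + 1.
Coefficients of the second fundamental form: L = 0, M = 3/sqrt(9*u^2 + 9*v^2 + 1), N = 0.
Assemble K = (LN − M²)/(EG − F²) = -9/(81*u^4 + 162*u^2*v^2 + 18*u^2 + 81*v^4 + 18*v^2 + 1). At (u, v) = (1/2, 1): K = -144/2401.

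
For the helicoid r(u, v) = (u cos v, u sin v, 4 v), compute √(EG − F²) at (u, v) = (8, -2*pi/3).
√(EG − F²)|_{(8, -2*pi/3)} = 4*sqrt(5)

E = 1, F = 0, G = u^2 + 16; EG − F² = u^2 + 16; √(EG − F²) = sqrt(u^2 + 16). At the given point: 4*sqrt(5).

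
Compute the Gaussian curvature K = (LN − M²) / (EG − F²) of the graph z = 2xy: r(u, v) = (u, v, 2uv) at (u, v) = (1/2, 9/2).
K = -4/6889

Coefficients of the first fundamental form: E = 4*v^2 + 1, F = 4*u*v, G = 4*u^2 + 1.
Coefficients of the second fundamental form: L = 0, M = 2/sqrt(4*u^2 + 4*v^2 + 1), N = 0.
Assemble K = (LN − M²)/(EG − F²) = -4/(16*u^4 + 32*u^2*v^2 + 8*u^2 + 16*v^4 + 8*v^2 + 1). At (u, v) = (1/2, 9/2): K = -4/6889.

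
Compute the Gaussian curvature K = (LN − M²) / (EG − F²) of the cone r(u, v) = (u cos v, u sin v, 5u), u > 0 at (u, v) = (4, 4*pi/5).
K = 0

Coefficients of the first fundamental form: E = 26, F = 0, G = u^2.
Coefficients of the second fundamental form: L = 0, M = 0, N = 5*sqrt(26)*u^2/(26*Abs(u)).
Assemble K = (LN − M²)/(EG − F²) = 0. At (u, v) = (4, 4*pi/5): K = 0.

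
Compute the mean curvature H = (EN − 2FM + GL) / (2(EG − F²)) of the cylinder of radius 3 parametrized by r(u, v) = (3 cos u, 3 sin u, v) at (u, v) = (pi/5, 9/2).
H = -1/6

With E = 9, F = 0, G = 1, L = -3, M = 0, N = 0, assemble
  H = (EN − 2FM + GL) / (2(EG − F²)) = -1/6.
At (u, v) = (pi/5, 9/2): H = -1/6.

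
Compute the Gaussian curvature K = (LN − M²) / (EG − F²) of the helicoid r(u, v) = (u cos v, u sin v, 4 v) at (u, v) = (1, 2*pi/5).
K = -16/289

Coefficients of the first fundamental form: E = 1, F = 0, G = u^2 + 16.
Coefficients of the second fundamental form: L = 0, M = -4/sqrt(u^2 + 16), N = 0.
Assemble K = (LN − M²)/(EG − F²) = -16/(u^2 + 16)^2. At (u, v) = (1, 2*pi/5): K = -16/289.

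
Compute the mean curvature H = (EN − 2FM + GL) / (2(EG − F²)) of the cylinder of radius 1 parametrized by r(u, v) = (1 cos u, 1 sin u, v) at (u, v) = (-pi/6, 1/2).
H = -1/2

With E = 1, F = 0, G = 1, L = -1, M = 0, N = 0, assemble
  H = (EN − 2FM + GL) / (2(EG − F²)) = -1/2.
At (u, v) = (-pi/6, 1/2): H = -1/2.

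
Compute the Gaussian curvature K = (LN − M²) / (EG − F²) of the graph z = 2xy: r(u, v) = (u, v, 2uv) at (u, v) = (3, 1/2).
K = -1/361

Coefficients of the first fundamental form: E = 4*v^2 + 1, F = 4*u*v, G = 4*u^2 + 1.
Coefficients of the second fundamental form: L = 0, M = 2/sqrt(4*u^2 + 4*v^2 + 1), N = 0.
Assemble K = (LN − M²)/(EG − F²) = -4/(16*u^4 + 32*u^2*v^2 + 8*u^2 + 16*v^4 + 8*v^2 + 1). At (u, v) = (3, 1/2): K = -1/361.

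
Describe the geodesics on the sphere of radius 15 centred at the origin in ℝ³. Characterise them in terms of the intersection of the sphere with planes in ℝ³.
Geodesics on the sphere of radius 15 are great circles — circles of radius 15 obtained as the intersection of the sphere with planes through the origin (the centre of the sphere).

A curve α(t) of nonzero constant speed on the sphere of radius 15 is a geodesic iff its acceleration α̈ is everywhere normal to the surface, i.e. parallel to the radial vector α(t). Then d/dt(α × α̇) = α̇ × α̇ + α × α̈ = 0, so α × α̇ is a constant vector n ≠ 0 and α(t) · n = 0 for all t: α lies in the plane through the origin with normal n. The intersection of that plane with the sphere is a circle of radius 15 (a great circle). Conversely, a great circle traversed at constant speed has centripetal acceleration pointing at the origin, hence normal to the sphere, so every great circle is a geodesic.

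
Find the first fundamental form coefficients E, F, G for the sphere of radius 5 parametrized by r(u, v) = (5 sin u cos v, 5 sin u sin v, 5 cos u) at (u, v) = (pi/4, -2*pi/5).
E = 25;  F = 0;  G = 25/2

Partials: r_u = (5*cos(u)*cos(v), 5*sin(v)*cos(u), -5*sin(u)), r_v = (-5*sin(u)*sin(v), 5*sin(u)*cos(v), 0). As functions of (u, v):
  E = r_u · r_u = 25,
  F = r_u · r_v = 0,
  G = r_v · r_v = 25*sin(u)^2.
Evaluating at (u, v) = (pi/4, -2*pi/5): E = 25, F = 0, G = 25/2.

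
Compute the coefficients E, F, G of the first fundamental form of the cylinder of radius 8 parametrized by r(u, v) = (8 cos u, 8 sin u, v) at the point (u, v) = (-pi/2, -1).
E = 64;  F = 0;  G = 1

Partials: r_u = (-8*sin(u), 8*cos(u), 0), r_v = (0, 0, 1). As functions of (u, v):
  E = r_u · r_u = 64,
  F = r_u · r_v = 0,
  G = r_v · r_v = 1.
Evaluating at (u, v) = (-pi/2, -1): E = 64, F = 0, G = 1.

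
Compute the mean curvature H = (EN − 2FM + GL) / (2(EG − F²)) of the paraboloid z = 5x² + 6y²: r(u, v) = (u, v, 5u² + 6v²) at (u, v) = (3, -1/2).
H = 5591*sqrt(937)/877969

With E = 100*u^2 + 1, F = 120*u*v, G = 144*v^2 + 1, L = 10/sqrt(100*u^2 + 144*v^2 + 1), M = 0, N = 12/sqrt(100*u^2 + 144*v^2 + 1), assemble
  H = (EN − 2FM + GL) / (2(EG − F²)) = (600*u^2 + 720*v^2 + 11)/(100*u^2 + 144*v^2 + 1)^(3/2).
At (u, v) = (3, -1/2): H = 5591*sqrt(937)/877969.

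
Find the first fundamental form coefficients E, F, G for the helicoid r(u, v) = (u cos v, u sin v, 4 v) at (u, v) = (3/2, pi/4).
E = 1;  F = 0;  G = 73/4

Partials: r_u = (cos(v), sin(v), 0), r_v = (-u*sin(v), u*cos(v), 4). As functions of (u, v):
  E = r_u · r_u = 1,
  F = r_u · r_v = 0,
  G = r_v · r_v = u^2 + 16.
Evaluating at (u, v) = (3/2, pi/4): E = 1, F = 0, G = 73/4.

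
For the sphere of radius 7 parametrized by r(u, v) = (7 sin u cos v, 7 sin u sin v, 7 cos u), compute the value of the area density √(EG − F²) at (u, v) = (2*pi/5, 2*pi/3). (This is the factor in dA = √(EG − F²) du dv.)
√(EG − F²)|_{(2*pi/5, 2*pi/3)} = 49*sqrt(2*sqrt(5) + 10)/4

E = 49, F = 0, G = 49*sin(u)^2, so EG − F² = 2401*sin(u)^2. Taking the positive square root: √(EG − F²) = 49*Abs(sin(u)). At (u, v) = (2*pi/5, 2*pi/3): 49*sqrt(2*sqrt(5) + 10)/4.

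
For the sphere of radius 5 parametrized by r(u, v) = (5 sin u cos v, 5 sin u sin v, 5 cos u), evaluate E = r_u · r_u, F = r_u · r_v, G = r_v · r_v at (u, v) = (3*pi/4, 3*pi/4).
E = 25;  F = 0;  G = 25/2

Partials: r_u = (5*cos(u)*cos(v), 5*sin(v)*cos(u), -5*sin(u)), r_v = (-5*sin(u)*sin(v), 5*sin(u)*cos(v), 0). As functions of (u, v):
  E = r_u · r_u = 25,
  F = r_u · r_v = 0,
  G = r_v · r_v = 25*sin(u)^2.
Evaluating at (u, v) = (3*pi/4, 3*pi/4): E = 25, F = 0, G = 25/2.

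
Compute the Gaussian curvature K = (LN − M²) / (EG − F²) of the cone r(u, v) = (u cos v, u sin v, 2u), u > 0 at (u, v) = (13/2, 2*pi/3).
K = 0

Coefficients of the first fundamental form: E = 5, F = 0, G = u^2.
Coefficients of the second fundamental form: L = 0, M = 0, N = 2*sqrt(5)*u^2/(5*Abs(u)).
Assemble K = (LN − M²)/(EG − F²) = 0. At (u, v) = (13/2, 2*pi/3): K = 0.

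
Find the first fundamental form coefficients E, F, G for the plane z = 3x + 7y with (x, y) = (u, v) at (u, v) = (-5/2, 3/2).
E = 10;  F = 21;  G = 50

Partials: r_u = (1, 0, 3), r_v = (0, 1, 7). As functions of (u, v):
  E = r_u · r_u = 10,
  F = r_u · r_v = 21,
  G = r_v · r_v = 50.
Evaluating at (u, v) = (-5/2, 3/2): E = 10, F = 21, G = 50.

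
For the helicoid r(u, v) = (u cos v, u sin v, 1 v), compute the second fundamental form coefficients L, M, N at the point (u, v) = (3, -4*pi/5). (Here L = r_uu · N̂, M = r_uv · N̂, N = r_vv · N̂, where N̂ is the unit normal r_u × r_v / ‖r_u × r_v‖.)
L = 0;  M = -sqrt(10)/10;  N = 0

Compute the unit normal N̂(u, v) = (sin(v)/sqrt(u^2 + 1), -cos(v)/sqrt(u^2 + 1), u/sqrt(u^2 + 1)), and the second partials r_uu, r_uv, r_vv. Take dot products:
  L(u, v) = r_uu · N̂ = 0,
  M(u, v) = r_uv · N̂ = -1/sqrt(u^2 + 1),
  N(u, v) = r_vv · N̂ = 0.
Evaluating at (u, v) = (3, -4*pi/5):
  L = 0, M = -sqrt(10)/10, N = 0.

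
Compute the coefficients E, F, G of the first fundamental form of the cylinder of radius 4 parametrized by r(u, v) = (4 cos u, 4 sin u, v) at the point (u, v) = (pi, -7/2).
E = 16;  F = 0;  G = 1

Partials: r_u = (-4*sin(u), 4*cos(u), 0), r_v = (0, 0, 1). As functions of (u, v):
  E = r_u · r_u = 16,
  F = r_u · r_v = 0,
  G = r_v · r_v = 1.
Evaluating at (u, v) = (pi, -7/2): E = 16, F = 0, G = 1.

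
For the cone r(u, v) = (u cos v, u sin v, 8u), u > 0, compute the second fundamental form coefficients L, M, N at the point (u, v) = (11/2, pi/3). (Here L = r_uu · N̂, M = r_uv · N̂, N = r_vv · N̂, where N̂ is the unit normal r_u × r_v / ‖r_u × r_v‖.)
L = 0;  M = 0;  N = 44*sqrt(65)/65

Compute the unit normal N̂(u, v) = (-8*sqrt(65)*u*cos(v)/(65*Abs(u)), -8*sqrt(65)*u*sin(v)/(65*Abs(u)), sqrt(65)*u/(65*Abs(u))), and the second partials r_uu, r_uv, r_vv. Take dot products:
  L(u, v) = r_uu · N̂ = 0,
  M(u, v) = r_uv · N̂ = 0,
  N(u, v) = r_vv · N̂ = 8*sqrt(65)*u^2/(65*Abs(u)).
Evaluating at (u, v) = (11/2, pi/3):
  L = 0, M = 0, N = 44*sqrt(65)/65.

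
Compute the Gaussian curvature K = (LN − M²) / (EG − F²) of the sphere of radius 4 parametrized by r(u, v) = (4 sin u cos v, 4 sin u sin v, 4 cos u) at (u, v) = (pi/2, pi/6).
K = 1/16

Coefficients of the first fundamental form: E = 16, F = 0, G = 16*sin(u)^2.
Coefficients of the second fundamental form: L = -4*sin(u)/Abs(sin(u)), M = 0, N = -4*sin(u)^3/Abs(sin(u)).
Assemble K = (LN − M²)/(EG − F²) = 1/16. At (u, v) = (pi/2, pi/6): K = 1/16.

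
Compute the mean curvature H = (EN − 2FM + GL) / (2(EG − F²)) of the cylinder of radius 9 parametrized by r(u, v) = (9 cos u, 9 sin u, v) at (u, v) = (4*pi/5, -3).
H = -1/18

With E = 81, F = 0, G = 1, L = -9, M = 0, N = 0, assemble
  H = (EN − 2FM + GL) / (2(EG − F²)) = -1/18.
At (u, v) = (4*pi/5, -3): H = -1/18.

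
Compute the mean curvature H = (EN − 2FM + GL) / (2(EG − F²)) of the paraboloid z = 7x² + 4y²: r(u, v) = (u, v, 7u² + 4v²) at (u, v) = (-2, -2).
H = 4939*sqrt(1041)/1083681

With E = 196*u^2 + 1, F = 112*u*v, G = 64*v^2 + 1, L = 14/sqrt(196*u^2 + 64*v^2 + 1), M = 0, N = 8/sqrt(196*u^2 + 64*v^2 + 1), assemble
  H = (EN − 2FM + GL) / (2(EG − F²)) = (784*u^2 + 448*v^2 + 11)/(196*u^2 + 64*v^2 + 1)^(3/2).
At (u, v) = (-2, -2): H = 4939*sqrt(1041)/1083681.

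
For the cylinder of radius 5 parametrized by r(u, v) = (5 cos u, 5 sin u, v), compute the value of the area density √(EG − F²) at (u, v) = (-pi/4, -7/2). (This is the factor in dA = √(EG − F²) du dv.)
√(EG − F²)|_{(-pi/4, -7/2)} = 5

E = 25, F = 0, G = 1, so EG − F² = 25. Taking the positive square root: √(EG − F²) = 5. At (u, v) = (-pi/4, -7/2): 5.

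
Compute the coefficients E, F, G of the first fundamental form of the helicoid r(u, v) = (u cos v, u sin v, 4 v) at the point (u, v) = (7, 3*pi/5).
E = 1;  F = 0;  G = 65

Partials: r_u = (cos(v), sin(v), 0), r_v = (-u*sin(v), u*cos(v), 4). As functions of (u, v):
  E = r_u · r_u = 1,
  F = r_u · r_v = 0,
  G = r_v · r_v = u^2 + 16.
Evaluating at (u, v) = (7, 3*pi/5): E = 1, F = 0, G = 65.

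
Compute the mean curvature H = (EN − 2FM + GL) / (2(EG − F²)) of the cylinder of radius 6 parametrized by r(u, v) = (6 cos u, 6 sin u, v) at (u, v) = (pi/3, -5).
H = -1/12

With E = 36, F = 0, G = 1, L = -6, M = 0, N = 0, assemble
  H = (EN − 2FM + GL) / (2(EG − F²)) = -1/12.
At (u, v) = (pi/3, -5): H = -1/12.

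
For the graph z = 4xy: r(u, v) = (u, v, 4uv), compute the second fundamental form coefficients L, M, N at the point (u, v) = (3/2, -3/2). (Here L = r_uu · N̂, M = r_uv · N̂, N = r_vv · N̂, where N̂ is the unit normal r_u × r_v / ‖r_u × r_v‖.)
L = 0;  M = 4*sqrt(73)/73;  N = 0

Compute the unit normal N̂(u, v) = (-4*v/sqrt(16*u^2 + 16*v^2 + 1), -4*u/sqrt(16*u^2 + 16*v^2 + 1), 1/sqrt(16*u^2 + 16*v^2 + 1)), and the second partials r_uu, r_uv, r_vv. Take dot products:
  L(u, v) = r_uu · N̂ = 0,
  M(u, v) = r_uv · N̂ = 4/sqrt(16*u^2 + 16*v^2 + 1),
  N(u, v) = r_vv · N̂ = 0.
Evaluating at (u, v) = (3/2, -3/2):
  L = 0, M = 4*sqrt(73)/73, N = 0.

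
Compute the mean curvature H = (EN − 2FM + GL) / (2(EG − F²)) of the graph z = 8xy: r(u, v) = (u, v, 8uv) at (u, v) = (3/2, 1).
H = -768*sqrt(209)/43681

With E = 64*v^2 + 1, F = 64*u*v, G = 64*u^2 + 1, L = 0, M = 8/sqrt(64*u^2 + 64*v^2 + 1), N = 0, assemble
  H = (EN − 2FM + GL) / (2(EG − F²)) = -512*u*v/(64*u^2 + 64*v^2 + 1)^(3/2).
At (u, v) = (3/2, 1): H = -768*sqrt(209)/43681.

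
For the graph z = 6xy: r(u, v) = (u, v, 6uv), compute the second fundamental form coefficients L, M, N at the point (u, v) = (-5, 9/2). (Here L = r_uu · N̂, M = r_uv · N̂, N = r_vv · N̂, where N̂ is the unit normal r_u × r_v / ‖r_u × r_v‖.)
L = 0;  M = 3*sqrt(1630)/815;  N = 0

Compute the unit normal N̂(u, v) = (-6*v/sqrt(36*u^2 + 36*v^2 + 1), -6*u/sqrt(36*u^2 + 36*v^2 + 1), 1/sqrt(36*u^2 + 36*v^2 + 1)), and the second partials r_uu, r_uv, r_vv. Take dot products:
  L(u, v) = r_uu · N̂ = 0,
  M(u, v) = r_uv · N̂ = 6/sqrt(36*u^2 + 36*v^2 + 1),
  N(u, v) = r_vv · N̂ = 0.
Evaluating at (u, v) = (-5, 9/2):
  L = 0, M = 3*sqrt(1630)/815, N = 0.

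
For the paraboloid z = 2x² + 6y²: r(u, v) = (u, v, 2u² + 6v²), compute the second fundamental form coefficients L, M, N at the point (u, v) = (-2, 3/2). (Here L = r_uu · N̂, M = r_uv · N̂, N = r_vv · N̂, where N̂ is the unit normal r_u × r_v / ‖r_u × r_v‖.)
L = 4*sqrt(389)/389;  M = 0;  N = 12*sqrt(389)/389

Compute the unit normal N̂(u, v) = (-4*u/sqrt(16*u^2 + 144*v^2 + 1), -12*v/sqrt(16*u^2 + 144*v^2 + 1), 1/sqrt(16*u^2 + 144*v^2 + 1)), and the second partials r_uu, r_uv, r_vv. Take dot products:
  L(u, v) = r_uu · N̂ = 4/sqrt(16*u^2 + 144*v^2 + 1),
  M(u, v) = r_uv · N̂ = 0,
  N(u, v) = r_vv · N̂ = 12/sqrt(16*u^2 + 144*v^2 + 1).
Evaluating at (u, v) = (-2, 3/2):
  L = 4*sqrt(389)/389, M = 0, N = 12*sqrt(389)/389.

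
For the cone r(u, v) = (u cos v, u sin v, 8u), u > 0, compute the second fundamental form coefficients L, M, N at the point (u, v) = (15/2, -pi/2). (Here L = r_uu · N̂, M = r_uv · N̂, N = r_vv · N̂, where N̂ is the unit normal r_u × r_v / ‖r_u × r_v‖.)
L = 0;  M = 0;  N = 12*sqrt(65)/13

Compute the unit normal N̂(u, v) = (-8*sqrt(65)*u*cos(v)/(65*Abs(u)), -8*sqrt(65)*u*sin(v)/(65*Abs(u)), sqrt(65)*u/(65*Abs(u))), and the second partials r_uu, r_uv, r_vv. Take dot products:
  L(u, v) = r_uu · N̂ = 0,
  M(u, v) = r_uv · N̂ = 0,
  N(u, v) = r_vv · N̂ = 8*sqrt(65)*u^2/(65*Abs(u)).
Evaluating at (u, v) = (15/2, -pi/2):
  L = 0, M = 0, N = 12*sqrt(65)/13.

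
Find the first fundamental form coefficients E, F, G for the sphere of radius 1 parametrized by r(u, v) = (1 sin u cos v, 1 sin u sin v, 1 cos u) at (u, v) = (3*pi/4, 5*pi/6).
E = 1;  F = 0;  G = 1/2

Partials: r_u = (cos(u)*cos(v), sin(v)*cos(u), -sin(u)), r_v = (-sin(u)*sin(v), sin(u)*cos(v), 0). As functions of (u, v):
  E = r_u · r_u = 1,
  F = r_u · r_v = 0,
  G = r_v · r_v = sin(u)^2.
Evaluating at (u, v) = (3*pi/4, 5*pi/6): E = 1, F = 0, G = 1/2.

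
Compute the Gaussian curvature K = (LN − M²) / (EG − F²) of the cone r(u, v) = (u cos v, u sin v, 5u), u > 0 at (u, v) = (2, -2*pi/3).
K = 0

Coefficients of the first fundamental form: E = 26, F = 0, G = u^2.
Coefficients of the second fundamental form: L = 0, M = 0, N = 5*sqrt(26)*u^2/(26*Abs(u)).
Assemble K = (LN − M²)/(EG − F²) = 0. At (u, v) = (2, -2*pi/3): K = 0.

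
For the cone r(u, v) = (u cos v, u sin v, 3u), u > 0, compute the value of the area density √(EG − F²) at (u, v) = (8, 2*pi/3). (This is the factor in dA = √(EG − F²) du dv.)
√(EG − F²)|_{(8, 2*pi/3)} = 8*sqrt(10)

E = 10, F = 0, G = u^2, so EG − F² = 10*u^2. Taking the positive square root: √(EG − F²) = sqrt(10)*Abs(u). At (u, v) = (8, 2*pi/3): 8*sqrt(10).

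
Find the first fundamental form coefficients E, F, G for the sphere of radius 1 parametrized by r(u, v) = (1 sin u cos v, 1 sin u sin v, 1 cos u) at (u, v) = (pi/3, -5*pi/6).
E = 1;  F = 0;  G = 3/4

Partials: r_u = (cos(u)*cos(v), sin(v)*cos(u), -sin(u)), r_v = (-sin(u)*sin(v), sin(u)*cos(v), 0). As functions of (u, v):
  E = r_u · r_u = 1,
  F = r_u · r_v = 0,
  G = r_v · r_v = sin(u)^2.
Evaluating at (u, v) = (pi/3, -5*pi/6): E = 1, F = 0, G = 3/4.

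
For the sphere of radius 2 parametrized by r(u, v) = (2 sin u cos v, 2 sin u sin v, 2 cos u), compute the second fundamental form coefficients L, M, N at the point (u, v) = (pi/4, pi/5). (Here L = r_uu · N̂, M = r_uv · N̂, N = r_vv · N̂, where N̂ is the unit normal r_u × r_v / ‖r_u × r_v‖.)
L = -2;  M = 0;  N = -1

Compute the unit normal N̂(u, v) = (sin(u)^2*cos(v)/Abs(sin(u)), sin(u)^2*sin(v)/Abs(sin(u)), sin(2*u)/(2*Abs(sin(u)))), and the second partials r_uu, r_uv, r_vv. Take dot products:
  L(u, v) = r_uu · N̂ = -2*sin(u)/Abs(sin(u)),
  M(u, v) = r_uv · N̂ = 0,
  N(u, v) = r_vv · N̂ = -2*sin(u)^3/Abs(sin(u)).
Evaluating at (u, v) = (pi/4, pi/5):
  L = -2, M = 0, N = -1.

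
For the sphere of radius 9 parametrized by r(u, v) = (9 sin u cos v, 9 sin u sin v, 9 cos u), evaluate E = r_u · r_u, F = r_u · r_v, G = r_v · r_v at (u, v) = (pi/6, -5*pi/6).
E = 81;  F = 0;  G = 81/4

Partials: r_u = (9*cos(u)*cos(v), 9*sin(v)*cos(u), -9*sin(u)), r_v = (-9*sin(u)*sin(v), 9*sin(u)*cos(v), 0). As functions of (u, v):
  E = r_u · r_u = 81,
  F = r_u · r_v = 0,
  G = r_v · r_v = 81*sin(u)^2.
Evaluating at (u, v) = (pi/6, -5*pi/6): E = 81, F = 0, G = 81/4.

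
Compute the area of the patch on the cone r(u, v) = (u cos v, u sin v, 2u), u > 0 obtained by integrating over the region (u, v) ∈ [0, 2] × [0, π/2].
Area = sqrt(5)*pi

Area = ∫∫ √(EG − F²) du dv with √(EG − F²) = sqrt(5)*Abs(u). Integrating over [0, 2] × [0, π/2] gives sqrt(5)*pi.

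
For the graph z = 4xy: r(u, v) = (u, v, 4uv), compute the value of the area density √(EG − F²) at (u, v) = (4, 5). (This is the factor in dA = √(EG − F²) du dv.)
√(EG − F²)|_{(4, 5)} = 3*sqrt(73)

E = 16*v^2 + 1, F = 16*u*v, G = 16*u^2 + 1, so EG − F² = 16*u^2 + 16*v^2 + 1. Taking the positive square root: √(EG − F²) = sqrt(16*u^2 + 16*v^2 + 1). At (u, v) = (4, 5): 3*sqrt(73).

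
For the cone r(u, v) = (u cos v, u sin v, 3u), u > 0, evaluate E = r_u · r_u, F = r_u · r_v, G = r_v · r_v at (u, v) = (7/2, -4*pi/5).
E = 10;  F = 0;  G = 49/4

Partials: r_u = (cos(v), sin(v), 3), r_v = (-u*sin(v), u*cos(v), 0). As functions of (u, v):
  E = r_u · r_u = 10,
  F = r_u · r_v = 0,
  G = r_v · r_v = u^2.
Evaluating at (u, v) = (7/2, -4*pi/5): E = 10, F = 0, G = 49/4.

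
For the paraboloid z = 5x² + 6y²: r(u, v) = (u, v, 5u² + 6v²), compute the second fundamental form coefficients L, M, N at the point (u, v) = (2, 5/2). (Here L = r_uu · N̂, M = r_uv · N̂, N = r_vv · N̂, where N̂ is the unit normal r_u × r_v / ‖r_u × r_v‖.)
L = 10*sqrt(1301)/1301;  M = 0;  N = 12*sqrt(1301)/1301

Compute the unit normal N̂(u, v) = (-10*u/sqrt(100*u^2 + 144*v^2 + 1), -12*v/sqrt(100*u^2 + 144*v^2 + 1), 1/sqrt(100*u^2 + 144*v^2 + 1)), and the second partials r_uu, r_uv, r_vv. Take dot products:
  L(u, v) = r_uu · N̂ = 10/sqrt(100*u^2 + 144*v^2 + 1),
  M(u, v) = r_uv · N̂ = 0,
  N(u, v) = r_vv · N̂ = 12/sqrt(100*u^2 + 144*v^2 + 1).
Evaluating at (u, v) = (2, 5/2):
  L = 10*sqrt(1301)/1301, M = 0, N = 12*sqrt(1301)/1301.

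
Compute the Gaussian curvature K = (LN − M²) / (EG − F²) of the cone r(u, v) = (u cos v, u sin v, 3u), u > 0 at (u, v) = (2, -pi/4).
K = 0

Coefficients of the first fundamental form: E = 10, F = 0, G = u^2.
Coefficients of the second fundamental form: L = 0, M = 0, N = 3*sqrt(10)*u^2/(10*Abs(u)).
Assemble K = (LN − M²)/(EG − F²) = 0. At (u, v) = (2, -pi/4): K = 0.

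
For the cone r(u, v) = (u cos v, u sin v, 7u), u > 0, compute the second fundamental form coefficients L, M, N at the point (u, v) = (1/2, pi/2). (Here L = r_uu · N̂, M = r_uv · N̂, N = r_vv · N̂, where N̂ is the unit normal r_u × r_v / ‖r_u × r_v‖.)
L = 0;  M = 0;  N = 7*sqrt(2)/20

Compute the unit normal N̂(u, v) = (-7*sqrt(2)*u*cos(v)/(10*Abs(u)), -7*sqrt(2)*u*sin(v)/(10*Abs(u)), sqrt(2)*u/(10*Abs(u))), and the second partials r_uu, r_uv, r_vv. Take dot products:
  L(u, v) = r_uu · N̂ = 0,
  M(u, v) = r_uv · N̂ = 0,
  N(u, v) = r_vv · N̂ = 7*sqrt(2)*u^2/(10*Abs(u)).
Evaluating at (u, v) = (1/2, pi/2):
  L = 0, M = 0, N = 7*sqrt(2)/20.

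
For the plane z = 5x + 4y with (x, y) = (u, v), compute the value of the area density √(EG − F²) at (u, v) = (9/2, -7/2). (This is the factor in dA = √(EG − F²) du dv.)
√(EG − F²)|_{(9/2, -7/2)} = sqrt(42)

E = 26, F = 20, G = 17, so EG − F² = 42. Taking the positive square root: √(EG − F²) = sqrt(42). At (u, v) = (9/2, -7/2): sqrt(42).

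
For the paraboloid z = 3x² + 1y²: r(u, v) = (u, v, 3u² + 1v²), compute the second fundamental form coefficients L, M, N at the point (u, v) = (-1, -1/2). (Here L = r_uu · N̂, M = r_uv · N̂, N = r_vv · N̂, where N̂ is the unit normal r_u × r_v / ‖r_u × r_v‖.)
L = 3*sqrt(38)/19;  M = 0;  N = sqrt(38)/19

Compute the unit normal N̂(u, v) = (-6*u/sqrt(36*u^2 + 4*v^2 + 1), -2*v/sqrt(36*u^2 + 4*v^2 + 1), 1/sqrt(36*u^2 + 4*v^2 + 1)), and the second partials r_uu, r_uv, r_vv. Take dot products:
  L(u, v) = r_uu · N̂ = 6/sqrt(36*u^2 + 4*v^2 + 1),
  M(u, v) = r_uv · N̂ = 0,
  N(u, v) = r_vv · N̂ = 2/sqrt(36*u^2 + 4*v^2 + 1).
Evaluating at (u, v) = (-1, -1/2):
  L = 3*sqrt(38)/19, M = 0, N = sqrt(38)/19.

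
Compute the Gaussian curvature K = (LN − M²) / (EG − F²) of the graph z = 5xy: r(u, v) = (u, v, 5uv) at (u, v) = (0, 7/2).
K = -400/1510441

Coefficients of the first fundamental form: E = 25*v^2 + 1, F = 25*u*v, G = 25*u^2 + 1.
Coefficients of the second fundamental form: L = 0, M = 5/sqrt(25*u^2 + 25*v^2 + 1), N = 0.
Assemble K = (LN − M²)/(EG − F²) = -25/(625*u^4 + 1250*u^2*v^2 + 50*u^2 + 625*v^4 + 50*v^2 + 1). At (u, v) = (0, 7/2): K = -400/1510441.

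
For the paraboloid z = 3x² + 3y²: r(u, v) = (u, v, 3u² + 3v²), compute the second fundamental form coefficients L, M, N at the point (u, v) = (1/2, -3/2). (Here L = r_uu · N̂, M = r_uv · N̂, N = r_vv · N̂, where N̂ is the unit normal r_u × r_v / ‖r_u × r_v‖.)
L = 6*sqrt(91)/91;  M = 0;  N = 6*sqrt(91)/91

Compute the unit normal N̂(u, v) = (-6*u/sqrt(36*u^2 + 36*v^2 + 1), -6*v/sqrt(36*u^2 + 36*v^2 + 1), 1/sqrt(36*u^2 + 36*v^2 + 1)), and the second partials r_uu, r_uv, r_vv. Take dot products:
  L(u, v) = r_uu · N̂ = 6/sqrt(36*u^2 + 36*v^2 + 1),
  M(u, v) = r_uv · N̂ = 0,
  N(u, v) = r_vv · N̂ = 6/sqrt(36*u^2 + 36*v^2 + 1).
Evaluating at (u, v) = (1/2, -3/2):
  L = 6*sqrt(91)/91, M = 0, N = 6*sqrt(91)/91.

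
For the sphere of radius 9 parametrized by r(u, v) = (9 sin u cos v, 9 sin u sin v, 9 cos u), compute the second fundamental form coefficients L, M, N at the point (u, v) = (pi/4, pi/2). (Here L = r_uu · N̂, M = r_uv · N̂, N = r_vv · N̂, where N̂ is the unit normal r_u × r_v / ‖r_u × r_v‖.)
L = -9;  M = 0;  N = -9/2

Compute the unit normal N̂(u, v) = (sin(u)^2*cos(v)/Abs(sin(u)), sin(u)^2*sin(v)/Abs(sin(u)), sin(2*u)/(2*Abs(sin(u)))), and the second partials r_uu, r_uv, r_vv. Take dot products:
  L(u, v) = r_uu · N̂ = -9*sin(u)/Abs(sin(u)),
  M(u, v) = r_uv · N̂ = 0,
  N(u, v) = r_vv · N̂ = -9*sin(u)^3/Abs(sin(u)).
Evaluating at (u, v) = (pi/4, pi/2):
  L = -9, M = 0, N = -9/2.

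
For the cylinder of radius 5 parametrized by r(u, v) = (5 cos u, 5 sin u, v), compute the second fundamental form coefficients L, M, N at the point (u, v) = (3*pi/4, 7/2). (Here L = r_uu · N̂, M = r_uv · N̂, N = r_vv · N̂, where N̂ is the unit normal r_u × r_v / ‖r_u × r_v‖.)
L = -5;  M = 0;  N = 0

Compute the unit normal N̂(u, v) = (cos(u), sin(u), 0), and the second partials r_uu, r_uv, r_vv. Take dot products:
  L(u, v) = r_uu · N̂ = -5,
  M(u, v) = r_uv · N̂ = 0,
  N(u, v) = r_vv · N̂ = 0.
Evaluating at (u, v) = (3*pi/4, 7/2):
  L = -5, M = 0, N = 0.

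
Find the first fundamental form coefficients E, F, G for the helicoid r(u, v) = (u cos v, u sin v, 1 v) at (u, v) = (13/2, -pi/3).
E = 1;  F = 0;  G = 173/4

Partials: r_u = (cos(v), sin(v), 0), r_v = (-u*sin(v), u*cos(v), 1). As functions of (u, v):
  E = r_u · r_u = 1,
  F = r_u · r_v = 0,
  G = r_v · r_v = u^2 + 1.
Evaluating at (u, v) = (13/2, -pi/3): E = 1, F = 0, G = 173/4.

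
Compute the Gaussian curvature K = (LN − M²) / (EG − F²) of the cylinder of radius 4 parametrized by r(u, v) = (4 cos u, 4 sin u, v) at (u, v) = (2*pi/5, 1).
K = 0

Coefficients of the first fundamental form: E = 16, F = 0, G = 1.
Coefficients of the second fundamental form: L = -4, M = 0, N = 0.
Assemble K = (LN − M²)/(EG − F²) = 0. At (u, v) = (2*pi/5, 1): K = 0.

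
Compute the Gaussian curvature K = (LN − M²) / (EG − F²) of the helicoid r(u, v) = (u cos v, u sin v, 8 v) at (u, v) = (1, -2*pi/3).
K = -64/4225

Coefficients of the first fundamental form: E = 1, F = 0, G = u^2 + 64.
Coefficients of the second fundamental form: L = 0, M = -8/sqrt(u^2 + 64), N = 0.
Assemble K = (LN − M²)/(EG − F²) = -64/(u^2 + 64)^2. At (u, v) = (1, -2*pi/3): K = -64/4225.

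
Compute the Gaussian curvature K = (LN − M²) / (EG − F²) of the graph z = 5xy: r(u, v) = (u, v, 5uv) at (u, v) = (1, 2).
K = -25/15876

Coefficients of the first fundamental form: E = 25*v^2 + 1, F = 25*u*v, G = 25*u^2 + 1.
Coefficients of the second fundamental form: L = 0, M = 5/sqrt(25*u^2 + 25*v^2 + 1), N = 0.
Assemble K = (LN − M²)/(EG − F²) = -25/(625*u^4 + 1250*u^2*v^2 + 50*u^2 + 625*v^4 + 50*v^2 + 1). At (u, v) = (1, 2): K = -25/15876.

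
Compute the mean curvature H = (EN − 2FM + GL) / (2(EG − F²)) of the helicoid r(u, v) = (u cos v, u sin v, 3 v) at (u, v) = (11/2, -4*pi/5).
H = 0

With E = 1, F = 0, G = u^2 + 9, L = 0, M = -3/sqrt(u^2 + 9), N = 0, assemble
  H = (EN − 2FM + GL) / (2(EG − F²)) = 0.
At (u, v) = (11/2, -4*pi/5): H = 0.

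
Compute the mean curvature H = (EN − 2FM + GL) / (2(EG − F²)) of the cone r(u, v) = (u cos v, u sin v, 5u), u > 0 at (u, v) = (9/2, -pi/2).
H = 5*sqrt(26)/234

With E = 26, F = 0, G = u^2, L = 0, M = 0, N = 5*sqrt(26)*u^2/(26*Abs(u)), assemble
  H = (EN − 2FM + GL) / (2(EG − F²)) = 5*sqrt(26)/(52*Abs(u)).
At (u, v) = (9/2, -pi/2): H = 5*sqrt(26)/234.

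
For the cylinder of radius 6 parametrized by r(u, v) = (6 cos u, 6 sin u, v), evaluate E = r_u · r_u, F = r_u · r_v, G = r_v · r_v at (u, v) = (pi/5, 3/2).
E = 36;  F = 0;  G = 1

Partials: r_u = (-6*sin(u), 6*cos(u), 0), r_v = (0, 0, 1). As functions of (u, v):
  E = r_u · r_u = 36,
  F = r_u · r_v = 0,
  G = r_v · r_v = 1.
Evaluating at (u, v) = (pi/5, 3/2): E = 36, F = 0, G = 1.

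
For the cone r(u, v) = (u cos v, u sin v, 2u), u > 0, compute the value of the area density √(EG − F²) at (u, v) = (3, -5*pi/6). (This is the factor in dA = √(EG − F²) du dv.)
√(EG − F²)|_{(3, -5*pi/6)} = 3*sqrt(5)

E = 5, F = 0, G = u^2, so EG − F² = 5*u^2. Taking the positive square root: √(EG − F²) = sqrt(5)*Abs(u). At (u, v) = (3, -5*pi/6): 3*sqrt(5).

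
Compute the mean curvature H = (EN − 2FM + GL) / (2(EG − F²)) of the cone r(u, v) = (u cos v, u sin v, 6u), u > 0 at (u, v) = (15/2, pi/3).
H = 2*sqrt(37)/185

With E = 37, F = 0, G = u^2, L = 0, M = 0, N = 6*sqrt(37)*u^2/(37*Abs(u)), assemble
  H = (EN − 2FM + GL) / (2(EG − F²)) = 3*sqrt(37)/(37*Abs(u)).
At (u, v) = (15/2, pi/3): H = 2*sqrt(37)/185.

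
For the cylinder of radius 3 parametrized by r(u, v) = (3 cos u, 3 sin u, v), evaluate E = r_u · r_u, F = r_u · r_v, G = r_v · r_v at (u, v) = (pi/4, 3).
E = 9;  F = 0;  G = 1

Partials: r_u = (-3*sin(u), 3*cos(u), 0), r_v = (0, 0, 1). As functions of (u, v):
  E = r_u · r_u = 9,
  F = r_u · r_v = 0,
  G = r_v · r_v = 1.
Evaluating at (u, v) = (pi/4, 3): E = 9, F = 0, G = 1.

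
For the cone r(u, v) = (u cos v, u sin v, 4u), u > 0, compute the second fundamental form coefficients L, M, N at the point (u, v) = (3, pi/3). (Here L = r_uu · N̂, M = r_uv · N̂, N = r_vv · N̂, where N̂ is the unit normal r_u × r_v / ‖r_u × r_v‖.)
L = 0;  M = 0;  N = 12*sqrt(17)/17

Compute the unit normal N̂(u, v) = (-4*sqrt(17)*u*cos(v)/(17*Abs(u)), -4*sqrt(17)*u*sin(v)/(17*Abs(u)), sqrt(17)*u/(17*Abs(u))), and the second partials r_uu, r_uv, r_vv. Take dot products:
  L(u, v) = r_uu · N̂ = 0,
  M(u, v) = r_uv · N̂ = 0,
  N(u, v) = r_vv · N̂ = 4*sqrt(17)*u^2/(17*Abs(u)).
Evaluating at (u, v) = (3, pi/3):
  L = 0, M = 0, N = 12*sqrt(17)/17.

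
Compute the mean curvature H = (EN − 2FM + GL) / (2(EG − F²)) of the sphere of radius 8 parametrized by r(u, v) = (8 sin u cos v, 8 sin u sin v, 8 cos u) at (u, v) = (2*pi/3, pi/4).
H = -1/8

With E = 64, F = 0, G = 64*sin(u)^2, L = -8*sin(u)/Abs(sin(u)), M = 0, N = -8*sin(u)^3/Abs(sin(u)), assemble
  H = (EN − 2FM + GL) / (2(EG − F²)) = -sin(u)/(8*Abs(sin(u))).
At (u, v) = (2*pi/3, pi/4): H = -1/8.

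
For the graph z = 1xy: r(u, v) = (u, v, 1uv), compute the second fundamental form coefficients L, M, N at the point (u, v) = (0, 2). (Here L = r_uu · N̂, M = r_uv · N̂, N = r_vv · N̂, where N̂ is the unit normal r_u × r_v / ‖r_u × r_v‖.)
L = 0;  M = sqrt(5)/5;  N = 0

Compute the unit normal N̂(u, v) = (-v/sqrt(u^2 + v^2 + 1), -u/sqrt(u^2 + v^2 + 1), 1/sqrt(u^2 + v^2 + 1)), and the second partials r_uu, r_uv, r_vv. Take dot products:
  L(u, v) = r_uu · N̂ = 0,
  M(u, v) = r_uv · N̂ = 1/sqrt(u^2 + v^2 + 1),
  N(u, v) = r_vv · N̂ = 0.
Evaluating at (u, v) = (0, 2):
  L = 0, M = sqrt(5)/5, N = 0.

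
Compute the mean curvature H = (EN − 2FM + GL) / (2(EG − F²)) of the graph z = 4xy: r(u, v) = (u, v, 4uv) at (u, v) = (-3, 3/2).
H = 288*sqrt(181)/32761

With E = 16*v^2 + 1, F = 16*u*v, G = 16*u^2 + 1, L = 0, M = 4/sqrt(16*u^2 + 16*v^2 + 1), N = 0, assemble
  H = (EN − 2FM + GL) / (2(EG − F²)) = -64*u*v/(16*u^2 + 16*v^2 + 1)^(3/2).
At (u, v) = (-3, 3/2): H = 288*sqrt(181)/32761.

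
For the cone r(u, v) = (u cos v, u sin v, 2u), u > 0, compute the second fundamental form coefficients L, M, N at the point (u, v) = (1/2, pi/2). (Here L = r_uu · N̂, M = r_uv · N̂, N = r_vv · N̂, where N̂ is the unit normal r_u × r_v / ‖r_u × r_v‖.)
L = 0;  M = 0;  N = sqrt(5)/5

Compute the unit normal N̂(u, v) = (-2*sqrt(5)*u*cos(v)/(5*Abs(u)), -2*sqrt(5)*u*sin(v)/(5*Abs(u)), sqrt(5)*u/(5*Abs(u))), and the second partials r_uu, r_uv, r_vv. Take dot products:
  L(u, v) = r_uu · N̂ = 0,
  M(u, v) = r_uv · N̂ = 0,
  N(u, v) = r_vv · N̂ = 2*sqrt(5)*u^2/(5*Abs(u)).
Evaluating at (u, v) = (1/2, pi/2):
  L = 0, M = 0, N = sqrt(5)/5.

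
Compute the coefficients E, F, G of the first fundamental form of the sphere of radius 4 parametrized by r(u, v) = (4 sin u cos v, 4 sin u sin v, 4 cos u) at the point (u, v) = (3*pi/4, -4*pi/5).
E = 16;  F = 0;  G = 8

Partials: r_u = (4*cos(u)*cos(v), 4*sin(v)*cos(u), -4*sin(u)), r_v = (-4*sin(u)*sin(v), 4*sin(u)*cos(v), 0). As functions of (u, v):
  E = r_u · r_u = 16,
  F = r_u · r_v = 0,
  G = r_v · r_v = 16*sin(u)^2.
Evaluating at (u, v) = (3*pi/4, -4*pi/5): E = 16, F = 0, G = 8.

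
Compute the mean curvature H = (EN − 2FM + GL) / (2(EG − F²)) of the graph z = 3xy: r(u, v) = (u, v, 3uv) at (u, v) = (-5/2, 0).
H = 0

With E = 9*v^2 + 1, F = 9*u*v, G = 9*u^2 + 1, L = 0, M = 3/sqrt(9*u^2 + 9*v^2 + 1), N = 0, assemble
  H = (EN − 2FM + GL) / (2(EG − F²)) = -27*u*v/(9*u^2 + 9*v^2 + 1)^(3/2).
At (u, v) = (-5/2, 0): H = 0.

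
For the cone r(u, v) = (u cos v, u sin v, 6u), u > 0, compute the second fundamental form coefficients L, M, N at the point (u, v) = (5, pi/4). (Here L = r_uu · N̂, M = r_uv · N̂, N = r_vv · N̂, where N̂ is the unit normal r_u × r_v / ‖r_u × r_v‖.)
L = 0;  M = 0;  N = 30*sqrt(37)/37

Compute the unit normal N̂(u, v) = (-6*sqrt(37)*u*cos(v)/(37*Abs(u)), -6*sqrt(37)*u*sin(v)/(37*Abs(u)), sqrt(37)*u/(37*Abs(u))), and the second partials r_uu, r_uv, r_vv. Take dot products:
  L(u, v) = r_uu · N̂ = 0,
  M(u, v) = r_uv · N̂ = 0,
  N(u, v) = r_vv · N̂ = 6*sqrt(37)*u^2/(37*Abs(u)).
Evaluating at (u, v) = (5, pi/4):
  L = 0, M = 0, N = 30*sqrt(37)/37.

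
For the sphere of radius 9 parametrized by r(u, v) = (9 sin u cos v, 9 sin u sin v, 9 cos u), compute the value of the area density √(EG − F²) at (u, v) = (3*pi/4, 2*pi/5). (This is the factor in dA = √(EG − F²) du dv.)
√(EG − F²)|_{(3*pi/4, 2*pi/5)} = 81*sqrt(2)/2

E = 81, F = 0, G = 81*sin(u)^2, so EG − F² = 6561*sin(u)^2. Taking the positive square root: √(EG − F²) = 81*Abs(sin(u)). At (u, v) = (3*pi/4, 2*pi/5): 81*sqrt(2)/2.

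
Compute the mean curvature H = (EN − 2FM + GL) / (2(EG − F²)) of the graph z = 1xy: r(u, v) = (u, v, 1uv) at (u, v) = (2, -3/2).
H = 24*sqrt(29)/841

With E = v^2 + 1, F = u*v, G = u^2 + 1, L = 0, M = 1/sqrt(u^2 + v^2 + 1), N = 0, assemble
  H = (EN − 2FM + GL) / (2(EG − F²)) = -u*v/(u^2 + v^2 + 1)^(3/2).
At (u, v) = (2, -3/2): H = 24*sqrt(29)/841.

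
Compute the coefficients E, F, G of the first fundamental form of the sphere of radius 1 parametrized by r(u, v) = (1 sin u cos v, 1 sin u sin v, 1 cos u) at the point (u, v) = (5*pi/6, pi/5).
E = 1;  F = 0;  G = 1/4

Partials: r_u = (cos(u)*cos(v), sin(v)*cos(u), -sin(u)), r_v = (-sin(u)*sin(v), sin(u)*cos(v), 0). As functions of (u, v):
  E = r_u · r_u = 1,
  F = r_u · r_v = 0,
  G = r_v · r_v = sin(u)^2.
Evaluating at (u, v) = (5*pi/6, pi/5): E = 1, F = 0, G = 1/4.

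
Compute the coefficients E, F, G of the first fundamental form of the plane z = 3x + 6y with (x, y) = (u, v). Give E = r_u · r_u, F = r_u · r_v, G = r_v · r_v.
E = 10;  F = 18;  G = 37

Compute partials: r_u = (1, 0, 3), r_v = (0, 1, 6). Then
  E = r_u · r_u = 10,
  F = r_u · r_v = 18,
  G = r_v · r_v = 37.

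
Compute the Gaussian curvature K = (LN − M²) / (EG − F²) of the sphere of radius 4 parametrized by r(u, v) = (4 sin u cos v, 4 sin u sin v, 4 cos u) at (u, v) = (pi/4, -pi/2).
K = 1/16

Coefficients of the first fundamental form: E = 16, F = 0, G = 16*sin(u)^2.
Coefficients of the second fundamental form: L = -4*sin(u)/Abs(sin(u)), M = 0, N = -4*sin(u)^3/Abs(sin(u)).
Assemble K = (LN − M²)/(EG − F²) = 1/16. At (u, v) = (pi/4, -pi/2): K = 1/16.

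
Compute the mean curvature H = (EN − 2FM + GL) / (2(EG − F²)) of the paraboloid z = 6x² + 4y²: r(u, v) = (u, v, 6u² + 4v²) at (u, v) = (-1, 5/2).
H = 2986*sqrt(545)/297025

With E = 144*u^2 + 1, F = 96*u*v, G = 64*v^2 + 1, L = 12/sqrt(144*u^2 + 64*v^2 + 1), M = 0, N = 8/sqrt(144*u^2 + 64*v^2 + 1), assemble
  H = (EN − 2FM + GL) / (2(EG − F²)) = 2*(288*u^2 + 192*v^2 + 5)/(144*u^2 + 64*v^2 + 1)^(3/2).
At (u, v) = (-1, 5/2): H = 2986*sqrt(545)/297025.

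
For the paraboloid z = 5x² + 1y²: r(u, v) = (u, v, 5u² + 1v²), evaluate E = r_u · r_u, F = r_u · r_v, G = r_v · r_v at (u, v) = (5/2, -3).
E = 626;  F = -150;  G = 37

Partials: r_u = (1, 0, 10*u), r_v = (0, 1, 2*v). As functions of (u, v):
  E = r_u · r_u = 100*u^2 + 1,
  F = r_u · r_v = 20*u*v,
  G = r_v · r_v = 4*v^2 + 1.
Evaluating at (u, v) = (5/2, -3): E = 626, F = -150, G = 37.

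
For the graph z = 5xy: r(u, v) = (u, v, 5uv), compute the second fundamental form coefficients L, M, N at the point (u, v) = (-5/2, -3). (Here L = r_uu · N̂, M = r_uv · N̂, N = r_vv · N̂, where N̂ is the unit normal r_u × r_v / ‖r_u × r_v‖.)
L = 0;  M = 10*sqrt(1529)/1529;  N = 0

Compute the unit normal N̂(u, v) = (-5*v/sqrt(25*u^2 + 25*v^2 + 1), -5*u/sqrt(25*u^2 + 25*v^2 + 1), 1/sqrt(25*u^2 + 25*v^2 + 1)), and the second partials r_uu, r_uv, r_vv. Take dot products:
  L(u, v) = r_uu · N̂ = 0,
  M(u, v) = r_uv · N̂ = 5/sqrt(25*u^2 + 25*v^2 + 1),
  N(u, v) = r_vv · N̂ = 0.
Evaluating at (u, v) = (-5/2, -3):
  L = 0, M = 10*sqrt(1529)/1529, N = 0.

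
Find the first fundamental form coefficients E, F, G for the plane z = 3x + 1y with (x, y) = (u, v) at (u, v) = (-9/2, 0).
E = 10;  F = 3;  G = 2

Partials: r_u = (1, 0, 3), r_v = (0, 1, 1). As functions of (u, v):
  E = r_u · r_u = 10,
  F = r_u · r_v = 3,
  G = r_v · r_v = 2.
Evaluating at (u, v) = (-9/2, 0): E = 10, F = 3, G = 2.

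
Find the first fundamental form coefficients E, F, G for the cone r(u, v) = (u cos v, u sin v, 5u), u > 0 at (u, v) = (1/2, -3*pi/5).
E = 26;  F = 0;  G = 1/4

Partials: r_u = (cos(v), sin(v), 5), r_v = (-u*sin(v), u*cos(v), 0). As functions of (u, v):
  E = r_u · r_u = 26,
  F = r_u · r_v = 0,
  G = r_v · r_v = u^2.
Evaluating at (u, v) = (1/2, -3*pi/5): E = 26, F = 0, G = 1/4.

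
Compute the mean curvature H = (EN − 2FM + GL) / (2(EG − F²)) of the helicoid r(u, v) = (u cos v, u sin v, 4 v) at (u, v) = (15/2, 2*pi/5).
H = 0

With E = 1, F = 0, G = u^2 + 16, L = 0, M = -4/sqrt(u^2 + 16), N = 0, assemble
  H = (EN − 2FM + GL) / (2(EG − F²)) = 0.
At (u, v) = (15/2, 2*pi/5): H = 0.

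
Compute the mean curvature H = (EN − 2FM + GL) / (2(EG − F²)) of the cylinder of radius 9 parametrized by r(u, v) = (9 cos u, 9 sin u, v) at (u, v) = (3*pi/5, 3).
H = -1/18

With E = 81, F = 0, G = 1, L = -9, M = 0, N = 0, assemble
  H = (EN − 2FM + GL) / (2(EG − F²)) = -1/18.
At (u, v) = (3*pi/5, 3): H = -1/18.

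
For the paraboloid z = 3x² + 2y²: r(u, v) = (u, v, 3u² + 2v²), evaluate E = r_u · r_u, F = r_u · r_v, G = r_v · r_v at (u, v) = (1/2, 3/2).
E = 10;  F = 18;  G = 37

Partials: r_u = (1, 0, 6*u), r_v = (0, 1, 4*v). As functions of (u, v):
  E = r_u · r_u = 36*u^2 + 1,
  F = r_u · r_v = 24*u*v,
  G = r_v · r_v = 16*v^2 + 1.
Evaluating at (u, v) = (1/2, 3/2): E = 10, F = 18, G = 37.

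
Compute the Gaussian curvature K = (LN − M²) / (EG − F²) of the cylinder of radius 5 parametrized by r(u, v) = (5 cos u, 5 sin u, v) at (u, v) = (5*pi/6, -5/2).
K = 0

Coefficients of the first fundamental form: E = 25, F = 0, G = 1.
Coefficients of the second fundamental form: L = -5, M = 0, N = 0.
Assemble K = (LN − M²)/(EG − F²) = 0. At (u, v) = (5*pi/6, -5/2): K = 0.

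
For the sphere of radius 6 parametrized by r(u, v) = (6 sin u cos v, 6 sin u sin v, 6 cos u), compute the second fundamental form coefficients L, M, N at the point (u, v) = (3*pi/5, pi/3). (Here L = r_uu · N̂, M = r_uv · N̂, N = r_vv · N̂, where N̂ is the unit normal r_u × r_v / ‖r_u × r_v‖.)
L = -6;  M = 0;  N = -15/4 - 3*sqrt(5)/4

Compute the unit normal N̂(u, v) = (sin(u)^2*cos(v)/Abs(sin(u)), sin(u)^2*sin(v)/Abs(sin(u)), sin(2*u)/(2*Abs(sin(u)))), and the second partials r_uu, r_uv, r_vv. Take dot products:
  L(u, v) = r_uu · N̂ = -6*sin(u)/Abs(sin(u)),
  M(u, v) = r_uv · N̂ = 0,
  N(u, v) = r_vv · N̂ = -6*sin(u)^3/Abs(sin(u)).
Evaluating at (u, v) = (3*pi/5, pi/3):
  L = -6, M = 0, N = -15/4 - 3*sqrt(5)/4.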